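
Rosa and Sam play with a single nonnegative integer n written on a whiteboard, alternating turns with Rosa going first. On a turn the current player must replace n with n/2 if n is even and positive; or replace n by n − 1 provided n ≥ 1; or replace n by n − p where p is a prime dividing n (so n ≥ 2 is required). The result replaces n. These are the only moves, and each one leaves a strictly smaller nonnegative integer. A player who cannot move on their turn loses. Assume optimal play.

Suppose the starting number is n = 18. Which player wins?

Rosa wins.

Use the standard recursion: the mover loses at a terminal position; elsewhere, the mover wins exactly when some move hands the opponent an L position.
n=0: no move → L
n=1: can move to 0, which is L ⇒ W
n=2: can move to 0, which is L ⇒ W
n=3: can move to 0, which is L ⇒ W
n=4: moves to 2(W), 3(W); every one is W ⇒ L
n=5: can move to 0, which is L ⇒ W
n=6: can move to 4, which is L ⇒ W
n=7: can move to 0, which is L ⇒ W
n=8: can move to 4, which is L ⇒ W
n=9: moves to 6(W), 8(W); every one is W ⇒ L
n=10: can move to 9, which is L ⇒ W
n=11: can move to 0, which is L ⇒ W
n=12: can move to 9, which is L ⇒ W
n=13: can move to 0, which is L ⇒ W
n=14: moves to 7(W), 12(W), 13(W); every one is W ⇒ L
n=15: can move to 14, which is L ⇒ W
n=16: can move to 14, which is L ⇒ W
n=17: can move to 0, which is L ⇒ W
n=18: can move to 9, which is L ⇒ W
From 18 Rosa can move to 9, reaching an L position.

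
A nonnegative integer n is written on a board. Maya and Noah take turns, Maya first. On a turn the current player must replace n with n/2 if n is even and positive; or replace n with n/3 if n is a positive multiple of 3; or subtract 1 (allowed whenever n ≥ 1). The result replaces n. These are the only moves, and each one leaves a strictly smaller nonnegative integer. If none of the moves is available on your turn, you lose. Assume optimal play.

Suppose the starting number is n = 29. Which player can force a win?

Maya wins.

Positions with no move are L. A position that does have a move is losing for the player to move precisely when every available move leads to a winning position for the opponent. Fill in the labels:
n=0: no move → L
n=1: →0(L), so W
n=2: →1(W) only, which is W, so L
n=3: →2(L), so W
n=4: →2(L), so W
n=5: →4(W) only, which is W, so L
n=6: →2(L), so W
n=7: →6(W) only, which is W, so L
n=8: →7(L), so W
n=9: →3(W), 8(W) — all W, so L
n=10: →5(L), so W
n=11: →10(W) only, which is W, so L
n=12: →11(L), so W
n=13: →12(W) only, which is W, so L
n=14: →7(L), so W
n=15: →5(L), so W
n=16: →8(W), 15(W) — all W, so L
n=17: →16(L), so W
n=18: →9(L), so W
n=19: →18(W) only, which is W, so L
n=20: →19(L), so W
n=21: →7(L), so W
n=22: →11(L), so W
n=23: →22(W) only, which is W, so L
n=24: →23(L), so W
n=25: →24(W) only, which is W, so L
n=26: →13(L), so W
n=27: →9(L), so W
n=28: →14(W), 27(W) — all W, so L
n=29: →28(L), so W
From 29 Maya can move to 28, reaching an L position.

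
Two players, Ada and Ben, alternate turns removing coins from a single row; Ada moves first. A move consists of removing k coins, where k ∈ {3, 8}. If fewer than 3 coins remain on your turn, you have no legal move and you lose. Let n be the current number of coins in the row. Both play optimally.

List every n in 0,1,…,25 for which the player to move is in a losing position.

Classify positions by backward induction: terminal positions (no move available) are L. From any other position, the mover wins iff some move reaches an L.
n=0: no move → L
n=1: no move → L
n=2: no move → L
n=3: can move to 0, which is L ⇒ W
n=4: can move to 1, which is L ⇒ W
n=5: can move to 2, which is L ⇒ W
n=6: the only move is to 3(W), a W ⇒ L
n=7: the only move is to 4(W), a W ⇒ L
n=8: can move to 0, which is L ⇒ W
n=9: can move to 6, which is L ⇒ W
n=10: can move to 7, which is L ⇒ W
n=11: moves to 8(W), 3(W); every one is W ⇒ L
n=12: moves to 9(W), 4(W); every one is W ⇒ L
n=13: moves to 10(W), 5(W); every one is W ⇒ L
n=14: can move to 11, which is L ⇒ W
n=15: can move to 12, which is L ⇒ W
n=16: can move to 13, which is L ⇒ W
n=17: moves to 14(W), 9(W); every one is W ⇒ L
n=18: moves to 15(W), 10(W); every one is W ⇒ L
n=19: can move to 11, which is L ⇒ W
n=20: can move to 17, which is L ⇒ W
n=21: can move to 18, which is L ⇒ W
n=22: moves to 19(W), 14(W); every one is W ⇒ L
n=23: moves to 20(W), 15(W); every one is W ⇒ L
n=24: moves to 21(W), 16(W); every one is W ⇒ L
n=25: can move to 22, which is L ⇒ W
Reading off the rows marked L gives the requested list; there are 13 such values of n.

0, 1, 2, 6, 7, 11, 12, 13, 17, 18, 22, 23, 24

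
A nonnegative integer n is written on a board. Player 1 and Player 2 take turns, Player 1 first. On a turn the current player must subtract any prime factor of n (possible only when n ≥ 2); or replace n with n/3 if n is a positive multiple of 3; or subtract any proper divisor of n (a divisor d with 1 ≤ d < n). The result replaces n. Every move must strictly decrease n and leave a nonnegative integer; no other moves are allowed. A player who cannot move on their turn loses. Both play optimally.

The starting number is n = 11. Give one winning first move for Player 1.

Classify positions by backward induction: terminal positions (no move available) are L. From any other position, the mover wins iff some move reaches an L.
n=0: no move → L
n=1: no move → L
n=2: can move to 0, which is L ⇒ W
n=3: can move to 0, which is L ⇒ W
n=4: moves to 2(W), 3(W); every one is W ⇒ L
n=5: can move to 0, which is L ⇒ W
n=6: can move to 4, which is L ⇒ W
n=7: can move to 0, which is L ⇒ W
n=8: can move to 4, which is L ⇒ W
n=9: moves to 3(W), 6(W), 8(W); every one is W ⇒ L
n=10: can move to 9, which is L ⇒ W
n=11: can move to 0, which is L ⇒ W
From 11, the L positions reachable in one move are: 0.

Move to 0.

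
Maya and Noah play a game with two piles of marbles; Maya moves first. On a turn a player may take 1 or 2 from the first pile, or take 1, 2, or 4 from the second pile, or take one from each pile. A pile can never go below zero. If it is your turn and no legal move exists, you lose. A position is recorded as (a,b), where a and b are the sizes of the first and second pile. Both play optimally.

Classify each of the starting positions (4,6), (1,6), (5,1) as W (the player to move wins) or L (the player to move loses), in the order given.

(4,6): W, (1,6): W, (5,1): L

Compute win/loss labels from the base case upward. A position with no move is L. Any other position is W if it can reach an L in one move, else L.
No move ever increases a pile, so every position that can arise here has a ≤ 5 and b ≤ 6; it is enough to label the cells with 0 ≤ a ≤ 5 and 0 ≤ b ≤ 6.
Every move lowers a or b (never raises either), so fill the grid row by row in increasing a, and left to right within a row: each cell's successors are then already labelled.
      b=0  b=1  b=2  b=3  b=4  b=5  b=6
a=0:    L    W    W    L    W    W    L
a=1:    W    W    L    W    W    L    W
a=2:    W    L    W    W    L    W    W
a=3:    L    W    W    L    W    W    L
a=4:    W    W    L    W    W    L    W
a=5:    W    L    W    W    L    W    W
Cells with no legal move (terminal, hence L): (0,0).
The remaining L cells, each justified by listing all of its moves:
(0,3): →(0,2)(W), (0,1)(W) — all W, so L
(0,6): →(0,5)(W), (0,4)(W), (0,2)(W) — all W, so L
(1,2): →(0,2)(W), (1,1)(W), (1,0)(W), (0,1)(W) — all W, so L
(1,5): →(0,5)(W), (1,4)(W), (1,3)(W), (1,1)(W), (0,4)(W) — all W, so L
(2,1): →(1,1)(W), (0,1)(W), (2,0)(W), (1,0)(W) — all W, so L
(2,4): →(1,4)(W), (0,4)(W), (2,3)(W), (2,2)(W), (2,0)(W), (1,3)(W) — all W, so L
(3,0): →(2,0)(W), (1,0)(W) — all W, so L
(3,3): →(2,3)(W), (1,3)(W), (3,2)(W), (3,1)(W), (2,2)(W) — all W, so L
(3,6): →(2,6)(W), (1,6)(W), (3,5)(W), (3,4)(W), (3,2)(W), (2,5)(W) — all W, so L
(4,2): →(3,2)(W), (2,2)(W), (4,1)(W), (4,0)(W), (3,1)(W) — all W, so L
(4,5): →(3,5)(W), (2,5)(W), (4,4)(W), (4,3)(W), (4,1)(W), (3,4)(W) — all W, so L
(5,1): →(4,1)(W), (3,1)(W), (5,0)(W), (4,0)(W) — all W, so L
(5,4): →(4,4)(W), (3,4)(W), (5,3)(W), (5,2)(W), (5,0)(W), (4,3)(W) — all W, so L
Every other cell has at least one move into one of the L cells above, so it is W.
(4,6): the move to (3,6) reaches an L cell, so W
(1,6): the move to (0,6) reaches an L cell, so W
(5,1): one of the L cells justified above, so L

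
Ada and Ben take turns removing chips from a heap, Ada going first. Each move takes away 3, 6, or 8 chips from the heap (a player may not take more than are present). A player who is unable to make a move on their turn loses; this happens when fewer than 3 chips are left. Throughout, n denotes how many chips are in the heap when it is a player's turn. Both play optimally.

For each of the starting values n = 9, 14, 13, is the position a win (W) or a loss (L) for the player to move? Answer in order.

9: W, 14: W, 13: L

Classify positions by backward induction: terminal positions (no move available) are L. From any other position, the mover wins iff some move reaches an L.
n=0: no move → L
n=1: no move → L
n=2: no move → L
n=3: can move to 0, which is L ⇒ W
n=4: can move to 1, which is L ⇒ W
n=5: can move to 2, which is L ⇒ W
n=6: can move to 0, which is L ⇒ W
n=7: can move to 1, which is L ⇒ W
n=8: can move to 2, which is L ⇒ W
n=9: can move to 1, which is L ⇒ W
n=10: can move to 2, which is L ⇒ W
n=11: moves to 8(W), 5(W), 3(W); every one is W ⇒ L
n=12: moves to 9(W), 6(W), 4(W); every one is W ⇒ L
n=13: moves to 10(W), 7(W), 5(W); every one is W ⇒ L
n=14: can move to 11, which is L ⇒ W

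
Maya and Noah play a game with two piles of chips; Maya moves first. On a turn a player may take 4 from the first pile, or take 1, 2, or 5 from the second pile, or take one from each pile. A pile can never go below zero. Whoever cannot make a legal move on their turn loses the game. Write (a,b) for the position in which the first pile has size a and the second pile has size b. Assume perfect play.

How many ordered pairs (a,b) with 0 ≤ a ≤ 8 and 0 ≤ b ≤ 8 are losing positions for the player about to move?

Work bottom-up. With no move the player to move loses. Otherwise the position is W if at least one move leads to an L position for the opponent, and L if every move leads to a W.
Every move lowers a or b (never raises either), so fill the grid row by row in increasing a, and left to right within a row: each cell's successors are then already labelled.
      b=0  b=1  b=2  b=3  b=4  b=5  b=6  b=7  b=8
a=0:    L    W    W    L    W    W    L    W    W
a=1:    L    W    W    L    W    W    L    W    W
a=2:    L    W    W    L    W    W    L    W    W
a=3:    L    W    W    L    W    W    L    W    W
a=4:    W    W    L    W    W    L    W    W    L
a=5:    W    L    W    W    L    W    W    L    W
a=6:    W    L    W    W    L    W    W    L    W
a=7:    W    L    W    W    L    W    W    L    W
a=8:    L    W    W    L    W    W    L    W    W
Cells with no legal move (terminal, hence L): (0,0), (1,0), (2,0), (3,0).
The remaining L cells, each justified by listing all of its moves:
(0,3): L (options (0,2)(W), (0,1)(W) are all W)
(0,6): L (options (0,5)(W), (0,4)(W), (0,1)(W) are all W)
(1,3): L (options (1,2)(W), (1,1)(W), (0,2)(W) are all W)
(1,6): L (options (1,5)(W), (1,4)(W), (1,1)(W), (0,5)(W) are all W)
(2,3): L (options (2,2)(W), (2,1)(W), (1,2)(W) are all W)
(2,6): L (options (2,5)(W), (2,4)(W), (2,1)(W), (1,5)(W) are all W)
(3,3): L (options (3,2)(W), (3,1)(W), (2,2)(W) are all W)
(3,6): L (options (3,5)(W), (3,4)(W), (3,1)(W), (2,5)(W) are all W)
(4,2): L (options (0,2)(W), (4,1)(W), (4,0)(W), (3,1)(W) are all W)
(4,5): L (options (0,5)(W), (4,4)(W), (4,3)(W), (4,0)(W), (3,4)(W) are all W)
(4,8): L (options (0,8)(W), (4,7)(W), (4,6)(W), (4,3)(W), (3,7)(W) are all W)
(5,1): L (options (1,1)(W), (5,0)(W), (4,0)(W) are all W)
(5,4): L (options (1,4)(W), (5,3)(W), (5,2)(W), (4,3)(W) are all W)
(5,7): L (options (1,7)(W), (5,6)(W), (5,5)(W), (5,2)(W), (4,6)(W) are all W)
(6,1): L (options (2,1)(W), (6,0)(W), (5,0)(W) are all W)
(6,4): L (options (2,4)(W), (6,3)(W), (6,2)(W), (5,3)(W) are all W)
(6,7): L (options (2,7)(W), (6,6)(W), (6,5)(W), (6,2)(W), (5,6)(W) are all W)
(7,1): L (options (3,1)(W), (7,0)(W), (6,0)(W) are all W)
(7,4): L (options (3,4)(W), (7,3)(W), (7,2)(W), (6,3)(W) are all W)
(7,7): L (options (3,7)(W), (7,6)(W), (7,5)(W), (7,2)(W), (6,6)(W) are all W)
(8,0): L (sole option (4,0)(W) is W)
(8,3): L (options (4,3)(W), (8,2)(W), (8,1)(W), (7,2)(W) are all W)
(8,6): L (options (4,6)(W), (8,5)(W), (8,4)(W), (8,1)(W), (7,5)(W) are all W)
Every other cell has at least one move into one of the L cells above, so it is W.
L cells per row: a=0: 3, a=1: 3, a=2: 3, a=3: 3, a=4: 3, a=5: 3, a=6: 3, a=7: 3, a=8: 3; total 27.

27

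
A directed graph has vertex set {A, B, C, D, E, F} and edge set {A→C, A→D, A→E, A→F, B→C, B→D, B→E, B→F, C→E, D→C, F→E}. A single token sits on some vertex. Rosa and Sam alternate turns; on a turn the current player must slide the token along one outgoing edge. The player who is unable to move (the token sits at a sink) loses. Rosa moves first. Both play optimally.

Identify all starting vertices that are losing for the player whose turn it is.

D, E

Label each position W (a win for the player to move) or L (a loss). A position with no legal move is L; any other position is W exactly when some move reaches an L, and L when every move reaches a W.
Every edge goes from a vertex to one that appears earlier in the order E, C, D, F, A, B, so processing vertices in that order labels each vertex after all of its successors.
E: no outgoing edge → L
C: →E(L), so W
D: →C(W) only, which is W, so L
F: →E(L), so W
A: →D(L), so W
B: →D(L), so W
The losing starting vertices are exactly the entries labelled L in this table (2 of them).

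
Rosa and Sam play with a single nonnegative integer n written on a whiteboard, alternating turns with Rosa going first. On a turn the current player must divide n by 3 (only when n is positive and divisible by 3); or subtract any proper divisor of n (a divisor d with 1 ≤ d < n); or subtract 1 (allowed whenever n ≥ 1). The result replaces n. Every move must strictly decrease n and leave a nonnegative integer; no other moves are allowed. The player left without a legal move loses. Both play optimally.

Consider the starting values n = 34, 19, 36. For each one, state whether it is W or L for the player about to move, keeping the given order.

Compute win/loss labels from the base case upward. A position with no move is L. Any other position is W if it can reach an L in one move, else L.
n=0: no move → L
n=1: can move to 0, which is L ⇒ W
n=2: the only move is to 1(W), a W ⇒ L
n=3: can move to 2, which is L ⇒ W
n=4: can move to 2, which is L ⇒ W
n=5: the only move is to 4(W), a W ⇒ L
n=6: can move to 2, which is L ⇒ W
n=7: the only move is to 6(W), a W ⇒ L
n=8: can move to 7, which is L ⇒ W
n=9: moves to 3(W), 6(W), 8(W); every one is W ⇒ L
n=10: can move to 5, which is L ⇒ W
n=11: the only move is to 10(W), a W ⇒ L
n=12: can move to 9, which is L ⇒ W
n=13: the only move is to 12(W), a W ⇒ L
n=14: can move to 7, which is L ⇒ W
n=15: can move to 5, which is L ⇒ W
n=16: moves to 8(W), 12(W), 14(W), 15(W); every one is W ⇒ L
n=17: can move to 16, which is L ⇒ W
n=18: can move to 9, which is L ⇒ W
n=19: the only move is to 18(W), a W ⇒ L
n=20: can move to 16, which is L ⇒ W
n=21: can move to 7, which is L ⇒ W
n=22: can move to 11, which is L ⇒ W
n=23: the only move is to 22(W), a W ⇒ L
n=24: can move to 16, which is L ⇒ W
n=25: moves to 20(W), 24(W); every one is W ⇒ L
n=26: can move to 13, which is L ⇒ W
n=27: can move to 9, which is L ⇒ W
n=28: moves to 14(W), 21(W), 24(W), 26(W), 27(W); every one is W ⇒ L
n=29: can move to 28, which is L ⇒ W
n=30: can move to 25, which is L ⇒ W
n=31: the only move is to 30(W), a W ⇒ L
n=32: can move to 16, which is L ⇒ W
n=33: can move to 11, which is L ⇒ W
n=34: moves to 17(W), 32(W), 33(W); every one is W ⇒ L
n=35: can move to 28, which is L ⇒ W
n=36: can move to 34, which is L ⇒ W

34: L, 19: L, 36: W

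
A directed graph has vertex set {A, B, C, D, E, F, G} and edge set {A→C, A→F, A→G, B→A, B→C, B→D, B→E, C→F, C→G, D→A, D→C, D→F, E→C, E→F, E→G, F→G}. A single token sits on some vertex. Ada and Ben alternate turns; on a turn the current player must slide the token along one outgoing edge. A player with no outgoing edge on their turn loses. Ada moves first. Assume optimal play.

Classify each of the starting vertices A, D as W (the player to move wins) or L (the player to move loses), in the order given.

Use the standard recursion: the mover loses at a terminal position; elsewhere, the mover wins exactly when some move hands the opponent an L position.
Every edge goes from a vertex to one that appears earlier in the order G, F, C, A, D, E, B, so processing vertices in that order labels each vertex after all of its successors.
G: no outgoing edge → L
F: →G(L), so W
C: →G(L), so W
A: →G(L), so W
D: →A(W), C(W), F(W) — all W, so L
E: →G(L), so W
B: →D(L), so W

A: W, D: L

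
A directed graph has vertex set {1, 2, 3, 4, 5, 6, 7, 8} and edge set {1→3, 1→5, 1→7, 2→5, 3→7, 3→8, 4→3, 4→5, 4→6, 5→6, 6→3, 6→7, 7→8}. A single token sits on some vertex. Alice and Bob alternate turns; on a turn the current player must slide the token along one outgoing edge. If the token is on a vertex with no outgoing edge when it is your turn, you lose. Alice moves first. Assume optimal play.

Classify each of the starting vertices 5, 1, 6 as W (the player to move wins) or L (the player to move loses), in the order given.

Classify positions by backward induction: terminal positions (no move available) are L. From any other position, the mover wins iff some move reaches an L.
Every edge goes from a vertex to one that appears earlier in the order 8, 7, 3, 6, 5, 2, 4, 1, so processing vertices in that order labels each vertex after all of its successors.
8: no outgoing edge → L
7: W (go to 8, an L position)
3: W (go to 8, an L position)
6: L (options 3(W), 7(W) are all W)
5: W (go to 6, an L position)
2: L (sole option 5(W) is W)
4: W (go to 6, an L position)
1: L (options 5(W), 3(W), 7(W) are all W)

5: W, 1: L, 6: L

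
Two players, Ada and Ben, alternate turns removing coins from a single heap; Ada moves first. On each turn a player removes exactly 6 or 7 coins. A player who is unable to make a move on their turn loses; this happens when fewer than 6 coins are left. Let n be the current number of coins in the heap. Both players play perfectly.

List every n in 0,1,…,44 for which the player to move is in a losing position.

0, 1, 2, 3, 4, 5, 13, 14, 15, 16, 17, 18, 26, 27, 28, 29, 30, 31, 39, 40, 41, 42, 43, 44

Compute win/loss labels from the base case upward. A position with no move is L. Any other position is W if it can reach an L in one move, else L.
n=0: no move → L
n=1: no move → L
n=2: no move → L
n=3: no move → L
n=4: no move → L
n=5: no move → L
n=6: →0(L), so W
n=7: →1(L), so W
n=8: →2(L), so W
n=9: →3(L), so W
n=10: →4(L), so W
n=11: →5(L), so W
n=12: →5(L), so W
n=13: →7(W), 6(W) — all W, so L
n=14: →8(W), 7(W) — all W, so L
n=15: →9(W), 8(W) — all W, so L
n=16: →10(W), 9(W) — all W, so L
n=17: →11(W), 10(W) — all W, so L
n=18: →12(W), 11(W) — all W, so L
n=19: →13(L), so W
n=20: →14(L), so W
n=21: →15(L), so W
n=22: →16(L), so W
n=23: →17(L), so W
n=24: →18(L), so W
n=25: →18(L), so W
n=26: →20(W), 19(W) — all W, so L
n=27: →21(W), 20(W) — all W, so L
n=28: →22(W), 21(W) — all W, so L
n=29: →23(W), 22(W) — all W, so L
n=30: →24(W), 23(W) — all W, so L
n=31: →25(W), 24(W) — all W, so L
n=32: →26(L), so W
n=33: →27(L), so W
n=34: →28(L), so W
n=35: →29(L), so W
n=36: →30(L), so W
n=37: →31(L), so W
n=38: →31(L), so W
n=39: →33(W), 32(W) — all W, so L
n=40: →34(W), 33(W) — all W, so L
n=41: →35(W), 34(W) — all W, so L
n=42: →36(W), 35(W) — all W, so L
n=43: →37(W), 36(W) — all W, so L
n=44: →38(W), 37(W) — all W, so L
Reading off the rows marked L gives the requested list; there are 24 such values of n.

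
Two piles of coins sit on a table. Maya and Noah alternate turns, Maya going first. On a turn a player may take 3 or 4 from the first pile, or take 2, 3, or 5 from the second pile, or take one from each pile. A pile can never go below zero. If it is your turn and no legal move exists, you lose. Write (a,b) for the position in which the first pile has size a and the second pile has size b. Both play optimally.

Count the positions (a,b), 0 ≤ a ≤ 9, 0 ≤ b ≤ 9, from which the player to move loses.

Work bottom-up. With no move the player to move loses. Otherwise the position is W if at least one move leads to an L position for the opponent, and L if every move leads to a W.
Every move lowers a or b (never raises either), so fill the grid row by row in increasing a, and left to right within a row: each cell's successors are then already labelled.
      b=0  b=1  b=2  b=3  b=4  b=5  b=6  b=7  b=8  b=9
a=0:    L    L    W    W    W    W    W    L    L    W
a=1:    L    W    W    W    L    W    W    W    W    W
a=2:    L    W    W    W    L    W    W    W    L    W
a=3:    W    W    L    L    W    W    W    W    W    W
a=4:    W    W    L    W    W    W    L    W    W    W
a=5:    W    L    L    W    W    W    W    W    W    L
a=6:    W    L    W    W    W    L    W    W    W    L
a=7:    L    L    W    W    W    W    W    L    L    W
a=8:    L    W    W    W    L    W    W    W    W    W
a=9:    L    W    W    W    L    W    W    W    L    W
Cells with no legal move (terminal, hence L): (0,0), (0,1), (1,0), (2,0).
The remaining L cells, each justified by listing all of its moves:
(0,7): →(0,5)(W), (0,4)(W), (0,2)(W) — all W, so L
(0,8): →(0,6)(W), (0,5)(W), (0,3)(W) — all W, so L
(1,4): →(1,2)(W), (1,1)(W), (0,3)(W) — all W, so L
(2,4): →(2,2)(W), (2,1)(W), (1,3)(W) — all W, so L
(2,8): →(2,6)(W), (2,5)(W), (2,3)(W), (1,7)(W) — all W, so L
(3,2): →(0,2)(W), (3,0)(W), (2,1)(W) — all W, so L
(3,3): →(0,3)(W), (3,1)(W), (3,0)(W), (2,2)(W) — all W, so L
(4,2): →(1,2)(W), (0,2)(W), (4,0)(W), (3,1)(W) — all W, so L
(4,6): →(1,6)(W), (0,6)(W), (4,4)(W), (4,3)(W), (4,1)(W), (3,5)(W) — all W, so L
(5,1): →(2,1)(W), (1,1)(W), (4,0)(W) — all W, so L
(5,2): →(2,2)(W), (1,2)(W), (5,0)(W), (4,1)(W) — all W, so L
(5,9): →(2,9)(W), (1,9)(W), (5,7)(W), (5,6)(W), (5,4)(W), (4,8)(W) — all W, so L
(6,1): →(3,1)(W), (2,1)(W), (5,0)(W) — all W, so L
(6,5): →(3,5)(W), (2,5)(W), (6,3)(W), (6,2)(W), (6,0)(W), (5,4)(W) — all W, so L
(6,9): →(3,9)(W), (2,9)(W), (6,7)(W), (6,6)(W), (6,4)(W), (5,8)(W) — all W, so L
(7,0): →(4,0)(W), (3,0)(W) — all W, so L
(7,1): →(4,1)(W), (3,1)(W), (6,0)(W) — all W, so L
(7,7): →(4,7)(W), (3,7)(W), (7,5)(W), (7,4)(W), (7,2)(W), (6,6)(W) — all W, so L
(7,8): →(4,8)(W), (3,8)(W), (7,6)(W), (7,5)(W), (7,3)(W), (6,7)(W) — all W, so L
(8,0): →(5,0)(W), (4,0)(W) — all W, so L
(8,4): →(5,4)(W), (4,4)(W), (8,2)(W), (8,1)(W), (7,3)(W) — all W, so L
(9,0): →(6,0)(W), (5,0)(W) — all W, so L
(9,4): →(6,4)(W), (5,4)(W), (9,2)(W), (9,1)(W), (8,3)(W) — all W, so L
(9,8): →(6,8)(W), (5,8)(W), (9,6)(W), (9,5)(W), (9,3)(W), (8,7)(W) — all W, so L
Every other cell has at least one move into one of the L cells above, so it is W.
L cells per row: a=0: 4, a=1: 2, a=2: 3, a=3: 2, a=4: 2, a=5: 3, a=6: 3, a=7: 4, a=8: 2, a=9: 3; total 28.

28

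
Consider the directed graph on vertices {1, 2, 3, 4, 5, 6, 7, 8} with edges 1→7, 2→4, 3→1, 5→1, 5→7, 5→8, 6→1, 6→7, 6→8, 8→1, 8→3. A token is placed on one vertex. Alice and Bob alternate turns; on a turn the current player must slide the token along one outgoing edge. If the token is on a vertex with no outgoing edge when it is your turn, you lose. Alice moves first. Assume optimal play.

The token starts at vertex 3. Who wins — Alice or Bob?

Classify positions by backward induction: terminal positions (no move available) are L. From any other position, the mover wins iff some move reaches an L.
Every edge goes from a vertex to one that appears earlier in the order 7, 4, 1, 3, 8, 5, 2, 6, so processing vertices in that order labels each vertex after all of its successors.
7: no outgoing edge → L
4: no outgoing edge → L
1: reaches L-position 7 → W
3: only reaches 1(W), which is W → L
8: reaches L-position 3 → W
5: reaches L-position 7 → W
2: reaches L-position 4 → W
6: reaches L-position 7 → W
The starting position 3 is L: whatever Alice does, the opponent receives a W position.

Bob wins.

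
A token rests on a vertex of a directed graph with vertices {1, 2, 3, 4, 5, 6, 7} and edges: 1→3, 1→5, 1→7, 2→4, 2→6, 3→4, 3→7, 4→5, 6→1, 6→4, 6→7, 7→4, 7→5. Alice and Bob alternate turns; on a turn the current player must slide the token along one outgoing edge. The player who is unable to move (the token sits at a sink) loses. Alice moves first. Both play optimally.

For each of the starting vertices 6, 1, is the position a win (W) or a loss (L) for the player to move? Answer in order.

6: L, 1: W

Classify positions by backward induction: terminal positions (no move available) are L. From any other position, the mover wins iff some move reaches an L.
Every edge goes from a vertex to one that appears earlier in the order 5, 4, 7, 3, 1, 6, 2, so processing vertices in that order labels each vertex after all of its successors.
5: no outgoing edge → L
4: W (go to 5, an L position)
7: W (go to 5, an L position)
3: L (options 7(W), 4(W) are all W)
1: W (go to 3, an L position)
6: L (options 1(W), 7(W), 4(W) are all W)
2: W (go to 6, an L position)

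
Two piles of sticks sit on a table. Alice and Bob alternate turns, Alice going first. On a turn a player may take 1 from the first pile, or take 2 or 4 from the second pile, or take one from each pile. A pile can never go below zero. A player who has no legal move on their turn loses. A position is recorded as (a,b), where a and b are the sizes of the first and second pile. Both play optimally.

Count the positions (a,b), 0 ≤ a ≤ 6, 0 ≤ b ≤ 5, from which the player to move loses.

14

Label each position W (a win for the player to move) or L (a loss). A position with no legal move is L; any other position is W exactly when some move reaches an L, and L when every move reaches a W.
Every move lowers a or b (never raises either), so fill the grid row by row in increasing a, and left to right within a row: each cell's successors are then already labelled.
      b=0  b=1  b=2  b=3  b=4  b=5
a=0:    L    L    W    W    W    W
a=1:    W    W    W    L    L    W
a=2:    L    L    W    W    W    W
a=3:    W    W    W    L    L    W
a=4:    L    L    W    W    W    W
a=5:    W    W    W    L    L    W
a=6:    L    L    W    W    W    W
Cells with no legal move (terminal, hence L): (0,0), (0,1).
The remaining L cells, each justified by listing all of its moves:
(1,3): →(0,3)(W), (1,1)(W), (0,2)(W) — all W, so L
(1,4): →(0,4)(W), (1,2)(W), (1,0)(W), (0,3)(W) — all W, so L
(2,0): →(1,0)(W) only, which is W, so L
(2,1): →(1,1)(W), (1,0)(W) — all W, so L
(3,3): →(2,3)(W), (3,1)(W), (2,2)(W) — all W, so L
(3,4): →(2,4)(W), (3,2)(W), (3,0)(W), (2,3)(W) — all W, so L
(4,0): →(3,0)(W) only, which is W, so L
(4,1): →(3,1)(W), (3,0)(W) — all W, so L
(5,3): →(4,3)(W), (5,1)(W), (4,2)(W) — all W, so L
(5,4): →(4,4)(W), (5,2)(W), (5,0)(W), (4,3)(W) — all W, so L
(6,0): →(5,0)(W) only, which is W, so L
(6,1): →(5,1)(W), (5,0)(W) — all W, so L
Every other cell has at least one move into one of the L cells above, so it is W.
L cells per row: a=0: 2, a=1: 2, a=2: 2, a=3: 2, a=4: 2, a=5: 2, a=6: 2; total 14.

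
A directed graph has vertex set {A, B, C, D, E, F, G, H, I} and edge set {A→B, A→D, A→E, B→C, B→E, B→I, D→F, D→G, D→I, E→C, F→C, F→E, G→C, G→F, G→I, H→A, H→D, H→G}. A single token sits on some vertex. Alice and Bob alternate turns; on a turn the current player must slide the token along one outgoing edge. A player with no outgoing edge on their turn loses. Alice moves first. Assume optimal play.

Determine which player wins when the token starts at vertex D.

Alice wins.

Compute win/loss labels from the base case upward. A position with no move is L. Any other position is W if it can reach an L in one move, else L.
Every edge goes from a vertex to one that appears earlier in the order C, I, E, B, F, G, D, A, H, so processing vertices in that order labels each vertex after all of its successors.
C: no outgoing edge → L
I: no outgoing edge → L
E: reaches L-position C → W
B: reaches L-position I → W
F: reaches L-position C → W
G: reaches L-position I → W
D: reaches L-position I → W
A: only reaches D(W), B(W), E(W), all W → L
H: reaches L-position A → W
The starting position D is W: Alice should move to I, handing over an L position.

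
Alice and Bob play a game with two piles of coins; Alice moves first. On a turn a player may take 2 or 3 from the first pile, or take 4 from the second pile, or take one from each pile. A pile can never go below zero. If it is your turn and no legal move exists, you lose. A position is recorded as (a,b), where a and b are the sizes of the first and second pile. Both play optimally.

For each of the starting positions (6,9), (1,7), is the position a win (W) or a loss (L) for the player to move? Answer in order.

Build the W/L table. Terminal = L. A non-terminal position is W if it has a move to some L; otherwise it is L.
No move ever increases a pile, so every position that can arise here has a ≤ 6 and b ≤ 9; it is enough to label the cells with 0 ≤ a ≤ 6 and 0 ≤ b ≤ 9.
Every move lowers a or b (never raises either), so fill the grid row by row in increasing a, and left to right within a row: each cell's successors are then already labelled.
      b=0  b=1  b=2  b=3  b=4  b=5  b=6  b=7  b=8  b=9
a=0:    L    L    L    L    W    W    W    W    L    L
a=1:    L    W    W    W    W    L    L    L    L    W
a=2:    W    W    W    W    L    L    W    W    W    W
a=3:    W    W    W    W    L    W    W    W    W    W
a=4:    W    L    L    L    W    W    W    W    W    L
a=5:    L    L    W    W    W    W    L    L    L    L
a=6:    L    W    W    W    W    L    L    W    W    W
Cells with no legal move (terminal, hence L): (0,0), (0,1), (0,2), (0,3), (1,0).
The remaining L cells, each justified by listing all of its moves:
(0,8): L (sole option (0,4)(W) is W)
(0,9): L (sole option (0,5)(W) is W)
(1,5): L (options (1,1)(W), (0,4)(W) are all W)
(1,6): L (options (1,2)(W), (0,5)(W) are all W)
(1,7): L (options (1,3)(W), (0,6)(W) are all W)
(1,8): L (options (1,4)(W), (0,7)(W) are all W)
(2,4): L (options (0,4)(W), (2,0)(W), (1,3)(W) are all W)
(2,5): L (options (0,5)(W), (2,1)(W), (1,4)(W) are all W)
(3,4): L (options (1,4)(W), (0,4)(W), (3,0)(W), (2,3)(W) are all W)
(4,1): L (options (2,1)(W), (1,1)(W), (3,0)(W) are all W)
(4,2): L (options (2,2)(W), (1,2)(W), (3,1)(W) are all W)
(4,3): L (options (2,3)(W), (1,3)(W), (3,2)(W) are all W)
(4,9): L (options (2,9)(W), (1,9)(W), (4,5)(W), (3,8)(W) are all W)
(5,0): L (options (3,0)(W), (2,0)(W) are all W)
(5,1): L (options (3,1)(W), (2,1)(W), (4,0)(W) are all W)
(5,6): L (options (3,6)(W), (2,6)(W), (5,2)(W), (4,5)(W) are all W)
(5,7): L (options (3,7)(W), (2,7)(W), (5,3)(W), (4,6)(W) are all W)
(5,8): L (options (3,8)(W), (2,8)(W), (5,4)(W), (4,7)(W) are all W)
(5,9): L (options (3,9)(W), (2,9)(W), (5,5)(W), (4,8)(W) are all W)
(6,0): L (options (4,0)(W), (3,0)(W) are all W)
(6,5): L (options (4,5)(W), (3,5)(W), (6,1)(W), (5,4)(W) are all W)
(6,6): L (options (4,6)(W), (3,6)(W), (6,2)(W), (5,5)(W) are all W)
Every other cell has at least one move into one of the L cells above, so it is W.
(6,9): the move to (4,9) reaches an L cell, so W
(1,7): one of the L cells justified above, so L

(6,9): W, (1,7): L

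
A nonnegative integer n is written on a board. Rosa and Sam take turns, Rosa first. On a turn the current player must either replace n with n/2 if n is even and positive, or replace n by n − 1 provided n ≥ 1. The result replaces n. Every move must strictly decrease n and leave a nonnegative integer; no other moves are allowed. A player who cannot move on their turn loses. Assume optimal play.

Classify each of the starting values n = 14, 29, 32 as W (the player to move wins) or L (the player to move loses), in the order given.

Positions with no move are L. A position that does have a move is losing for the player to move precisely when every available move leads to a winning position for the opponent. Fill in the labels:
n=0: no move → L
n=1: →0(L), so W
n=2: →1(W) only, which is W, so L
n=3: →2(L), so W
n=4: →2(L), so W
n=5: →4(W) only, which is W, so L
n=6: →5(L), so W
n=7: →6(W) only, which is W, so L
n=8: →7(L), so W
n=9: →8(W) only, which is W, so L
n=10: →5(L), so W
n=11: →10(W) only, which is W, so L
n=12: →11(L), so W
n=13: →12(W) only, which is W, so L
n=14: →7(L), so W
n=15: →14(W) only, which is W, so L
n=16: →15(L), so W
n=17: →16(W) only, which is W, so L
n=18: →9(L), so W
n=19: →18(W) only, which is W, so L
n=20: →19(L), so W
n=21: →20(W) only, which is W, so L
n=22: →11(L), so W
n=23: →22(W) only, which is W, so L
n=24: →23(L), so W
n=25: →24(W) only, which is W, so L
n=26: →13(L), so W
n=27: →26(W) only, which is W, so L
n=28: →27(L), so W
n=29: →28(W) only, which is W, so L
n=30: →15(L), so W
n=31: →30(W) only, which is W, so L
n=32: →31(L), so W

14: W, 29: L, 32: W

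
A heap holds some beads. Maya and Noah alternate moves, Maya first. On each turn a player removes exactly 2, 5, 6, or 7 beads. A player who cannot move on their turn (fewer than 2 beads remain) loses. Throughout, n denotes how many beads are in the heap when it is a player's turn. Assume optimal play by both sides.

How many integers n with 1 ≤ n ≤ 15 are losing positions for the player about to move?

Label each position W (a win for the player to move) or L (a loss). A position with no legal move is L; any other position is W exactly when some move reaches an L, and L when every move reaches a W.
n=0: no move → L
n=1: no move → L
n=2: W (go to 0, an L position)
n=3: W (go to 1, an L position)
n=4: L (sole option 2(W) is W)
n=5: W (go to 0, an L position)
n=6: W (go to 4, an L position)
n=7: W (go to 1, an L position)
n=8: W (go to 1, an L position)
n=9: W (go to 4, an L position)
n=10: W (go to 4, an L position)
n=11: W (go to 4, an L position)
n=12: L (options 10(W), 7(W), 6(W), 5(W) are all W)
n=13: L (options 11(W), 8(W), 7(W), 6(W) are all W)
n=14: W (go to 12, an L position)
n=15: W (go to 13, an L position)
L entries with 1 ≤ n ≤ 15 (n=0 is outside the asked range and is not counted): n = 1, 4, 12, 13; that makes 4.

4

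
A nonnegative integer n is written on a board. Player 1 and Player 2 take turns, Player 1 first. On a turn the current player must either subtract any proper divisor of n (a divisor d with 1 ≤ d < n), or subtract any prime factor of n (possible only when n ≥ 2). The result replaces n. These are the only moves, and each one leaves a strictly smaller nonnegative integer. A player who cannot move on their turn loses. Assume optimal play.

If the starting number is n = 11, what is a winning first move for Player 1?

Compute win/loss labels from the base case upward. A position with no move is L. Any other position is W if it can reach an L in one move, else L.
n=0: no move → L
n=1: no move → L
n=2: W (go to 0, an L position)
n=3: W (go to 0, an L position)
n=4: L (options 2(W), 3(W) are all W)
n=5: W (go to 0, an L position)
n=6: W (go to 4, an L position)
n=7: W (go to 0, an L position)
n=8: W (go to 4, an L position)
n=9: L (options 6(W), 8(W) are all W)
n=10: W (go to 9, an L position)
n=11: W (go to 0, an L position)
From 11, the L positions reachable in one move are: 0.

Move to 0.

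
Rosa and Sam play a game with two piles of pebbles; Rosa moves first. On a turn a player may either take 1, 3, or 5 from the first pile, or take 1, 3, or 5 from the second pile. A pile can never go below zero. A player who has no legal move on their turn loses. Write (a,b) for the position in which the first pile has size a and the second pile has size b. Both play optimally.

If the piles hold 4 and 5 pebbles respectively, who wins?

Label each position W (a win for the player to move) or L (a loss). A position with no legal move is L; any other position is W exactly when some move reaches an L, and L when every move reaches a W.
No move ever increases a pile, so every position that can arise here has a ≤ 4 and b ≤ 5; it is enough to label the cells with 0 ≤ a ≤ 4 and 0 ≤ b ≤ 5.
Every move lowers a or b (never raises either), so fill the grid row by row in increasing a, and left to right within a row: each cell's successors are then already labelled.
      b=0  b=1  b=2  b=3  b=4  b=5
a=0:    L    W    L    W    L    W
a=1:    W    L    W    L    W    L
a=2:    L    W    L    W    L    W
a=3:    W    L    W    L    W    L
a=4:    L    W    L    W    L    W
Cells with no legal move (terminal, hence L): (0,0).
The remaining L cells, each justified by listing all of its moves:
(0,2): only reaches (0,1)(W), which is W → L
(0,4): only reaches (0,3)(W), (0,1)(W), all W → L
(1,1): only reaches (0,1)(W), (1,0)(W), all W → L
(1,3): only reaches (0,3)(W), (1,2)(W), (1,0)(W), all W → L
(1,5): only reaches (0,5)(W), (1,4)(W), (1,2)(W), (1,0)(W), all W → L
(2,0): only reaches (1,0)(W), which is W → L
(2,2): only reaches (1,2)(W), (2,1)(W), all W → L
(2,4): only reaches (1,4)(W), (2,3)(W), (2,1)(W), all W → L
(3,1): only reaches (2,1)(W), (0,1)(W), (3,0)(W), all W → L
(3,3): only reaches (2,3)(W), (0,3)(W), (3,2)(W), (3,0)(W), all W → L
(3,5): only reaches (2,5)(W), (0,5)(W), (3,4)(W), (3,2)(W), (3,0)(W), all W → L
(4,0): only reaches (3,0)(W), (1,0)(W), all W → L
(4,2): only reaches (3,2)(W), (1,2)(W), (4,1)(W), all W → L
(4,4): only reaches (3,4)(W), (1,4)(W), (4,3)(W), (4,1)(W), all W → L
Every other cell has at least one move into one of the L cells above, so it is W.
The starting position (4,5) is W: Rosa should move to (3,5), handing over an L position.

Rosa wins.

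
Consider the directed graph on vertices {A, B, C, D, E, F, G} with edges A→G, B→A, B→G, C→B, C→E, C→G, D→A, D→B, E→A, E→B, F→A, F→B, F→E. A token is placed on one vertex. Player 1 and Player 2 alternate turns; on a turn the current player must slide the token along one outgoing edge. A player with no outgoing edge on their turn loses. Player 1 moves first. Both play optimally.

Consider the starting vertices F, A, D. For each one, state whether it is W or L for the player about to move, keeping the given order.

F: W, A: W, D: L

Build the W/L table. Terminal = L. A non-terminal position is W if it has a move to some L; otherwise it is L.
Every edge goes from a vertex to one that appears earlier in the order G, A, B, D, E, C, F, so processing vertices in that order labels each vertex after all of its successors.
G: no outgoing edge → L
A: W (go to G, an L position)
B: W (go to G, an L position)
D: L (options B(W), A(W) are all W)
E: L (options B(W), A(W) are all W)
C: W (go to E, an L position)
F: W (go to E, an L position)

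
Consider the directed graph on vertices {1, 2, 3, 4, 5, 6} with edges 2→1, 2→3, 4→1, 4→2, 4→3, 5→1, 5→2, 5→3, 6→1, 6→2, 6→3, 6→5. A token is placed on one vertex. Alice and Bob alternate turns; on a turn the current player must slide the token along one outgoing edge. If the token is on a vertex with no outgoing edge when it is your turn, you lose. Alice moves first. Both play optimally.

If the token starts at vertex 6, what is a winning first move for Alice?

Label each position W (a win for the player to move) or L (a loss). A position with no legal move is L; any other position is W exactly when some move reaches an L, and L when every move reaches a W.
Every edge goes from a vertex to one that appears earlier in the order 1, 3, 2, 5, 4, 6, so processing vertices in that order labels each vertex after all of its successors.
1: no outgoing edge → L
3: no outgoing edge → L
2: W (go to 3, an L position)
5: W (go to 3, an L position)
4: W (go to 3, an L position)
6: W (go to 3, an L position)
From 6, the L positions reachable in one move are: 3, 1. Any move reaching one of these is winning.

Move to 3.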